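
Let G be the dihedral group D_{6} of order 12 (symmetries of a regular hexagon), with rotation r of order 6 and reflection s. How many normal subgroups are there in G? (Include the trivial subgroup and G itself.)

G has 16 subgroups. Checking conjugation-invariance by order — order 1: 1/1 normal; order 2: 1/7 normal; order 3: 1/1 normal; order 4: 0/3 normal; order 6: 3/3 normal; order 12: 1/1 normal.
Total normal subgroups: 7.

7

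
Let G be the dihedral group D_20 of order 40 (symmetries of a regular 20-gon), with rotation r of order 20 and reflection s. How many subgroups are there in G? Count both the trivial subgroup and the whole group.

|G| = 40, so by Lagrange every subgroup order divides 40. Divisors: 1, 2, 4, 5, 8, 10, 20, 40.
Subgroups by order — order 1: 1; order 2: 21; order 4: 11; order 5: 1; order 8: 5; order 10: 5; order 20: 3; order 40: 1.
Total: 1 + 21 + 11 + 1 + 5 + 5 + 3 + 1 = 48.

48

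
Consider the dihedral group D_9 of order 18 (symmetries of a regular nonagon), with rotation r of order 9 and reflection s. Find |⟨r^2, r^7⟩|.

|⟨r^2⟩| = 9 and |⟨r^7⟩| = 9, so |H| is a multiple of lcm(9, 9) = 9 and divides |G| = 18.
Closing under the operation: H = {e, r, r^2, r^3, r^4, r^5, r^6, r^7, r^8}, so |H| = 9.

9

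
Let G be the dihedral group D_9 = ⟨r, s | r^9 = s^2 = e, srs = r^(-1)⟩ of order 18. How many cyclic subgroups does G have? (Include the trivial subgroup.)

12

Group the elements of G by the cyclic subgroup they generate; each cyclic subgroup of order d accounts for φ(d) elements.
Cyclic subgroups by order — order 1: 1; order 2: 9; order 3: 1; order 9: 1.
Total: 12.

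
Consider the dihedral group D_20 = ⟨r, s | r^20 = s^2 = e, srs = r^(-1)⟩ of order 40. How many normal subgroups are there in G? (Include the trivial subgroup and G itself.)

G has 48 subgroups. Checking conjugation-invariance by order — order 1: 1/1 normal; order 2: 1/21 normal; order 4: 1/11 normal; order 5: 1/1 normal; order 8: 0/5 normal; order 10: 1/5 normal; order 20: 3/3 normal; order 40: 1/1 normal.
Total normal subgroups: 9.

9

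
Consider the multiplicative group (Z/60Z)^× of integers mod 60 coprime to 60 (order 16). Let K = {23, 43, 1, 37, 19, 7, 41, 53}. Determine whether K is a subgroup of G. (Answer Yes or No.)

No

23 ∈ K but its inverse 47 ∉ K, so K is not a subgroup.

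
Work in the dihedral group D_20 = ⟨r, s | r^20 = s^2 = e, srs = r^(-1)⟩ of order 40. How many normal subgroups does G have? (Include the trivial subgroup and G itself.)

9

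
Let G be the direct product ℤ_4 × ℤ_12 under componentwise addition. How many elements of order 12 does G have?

An element (a,b) has order lcm(ord(a), ord(b)); count pairs with lcm equal to 12.
Enumerating gives 24 such elements.

24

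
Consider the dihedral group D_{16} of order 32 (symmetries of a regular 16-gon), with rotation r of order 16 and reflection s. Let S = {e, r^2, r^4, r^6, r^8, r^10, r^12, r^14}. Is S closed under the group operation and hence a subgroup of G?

|S| = 8 divides |G| = 32, consistent with Lagrange.
S contains the identity, every element's inverse is in S, and S is closed under ·: it is a subgroup.
In fact S = ⟨r^2⟩.

Yes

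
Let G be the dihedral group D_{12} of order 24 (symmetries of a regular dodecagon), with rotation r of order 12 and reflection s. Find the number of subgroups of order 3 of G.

|G| = 24 and 3 | 24, so subgroups of order 3 are possible by Lagrange.
The subgroups of order 3 are: {e, r^4, r^8}.
So G has 1 subgroup of order 3.

1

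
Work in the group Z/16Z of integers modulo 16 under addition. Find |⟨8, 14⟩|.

8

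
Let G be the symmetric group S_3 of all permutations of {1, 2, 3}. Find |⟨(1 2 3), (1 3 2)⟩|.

3

|⟨(1 2 3)⟩| = 3 and |⟨(1 3 2)⟩| = 3, so |H| is a multiple of lcm(3, 3) = 3 and divides |G| = 6.
Closing under the operation: H = {e, (1 2 3), (1 3 2)}, so |H| = 3.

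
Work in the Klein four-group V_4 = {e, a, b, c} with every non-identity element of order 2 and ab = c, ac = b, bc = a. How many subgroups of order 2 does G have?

|G| = 4 and 2 | 4, so subgroups of order 2 are possible by Lagrange.
The subgroups of order 2 are: {e, a}; {e, b}; {e, c}.
So G has 3 subgroups of order 2.

3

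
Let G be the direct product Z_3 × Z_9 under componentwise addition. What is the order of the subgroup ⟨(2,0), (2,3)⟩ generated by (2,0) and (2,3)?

9

|⟨(2,0)⟩| = 3 and |⟨(2,3)⟩| = 3, so |H| is a multiple of lcm(3, 3) = 3 and divides |G| = 27.
Closing under the operation: H = {(0,0), (0,3), (0,6), (1,0), (1,3), (1,6), (2,0), (2,3), (2,6)}, so |H| = 9.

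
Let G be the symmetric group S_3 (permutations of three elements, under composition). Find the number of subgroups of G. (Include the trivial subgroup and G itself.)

|G| = 6, so by Lagrange every subgroup order divides 6. Divisors: 1, 2, 3, 6.
Subgroups by order — order 1: 1; order 2: 3; order 3: 1; order 6: 1.
Total: 1 + 3 + 1 + 1 = 6.

6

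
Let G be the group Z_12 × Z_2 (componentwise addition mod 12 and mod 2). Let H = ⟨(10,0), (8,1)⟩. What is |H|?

|⟨(10,0)⟩| = 6 and |⟨(8,1)⟩| = 6, so |H| is a multiple of lcm(6, 6) = 6 and divides |G| = 24.
Closing under the operation: H = {(0,0), (0,1), (2,0), (2,1), (4,0), (4,1), (6,0), (6,1), (8,0), (8,1), (10,0), (10,1)}, so |H| = 12.

12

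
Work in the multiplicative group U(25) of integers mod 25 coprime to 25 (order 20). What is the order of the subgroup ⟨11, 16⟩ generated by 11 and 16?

5

|⟨11⟩| = 5 and |⟨16⟩| = 5, so |H| is a multiple of lcm(5, 5) = 5 and divides |G| = 20.
Closing under the operation: H = {1, 6, 11, 16, 21}, so |H| = 5.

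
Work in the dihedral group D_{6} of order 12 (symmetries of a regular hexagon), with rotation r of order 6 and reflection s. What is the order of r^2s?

2

Computing powers of r^2s: the smallest k with (r^2s)^k = e is k = 2.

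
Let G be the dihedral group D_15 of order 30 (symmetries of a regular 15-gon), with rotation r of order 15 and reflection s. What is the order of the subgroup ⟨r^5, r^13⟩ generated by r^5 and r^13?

|⟨r^5⟩| = 3 and |⟨r^13⟩| = 15, so |H| is a multiple of lcm(3, 15) = 15 and divides |G| = 30.
Closing under the operation: H = {e, r, r^2, r^3, r^4, r^5, r^6, r^7, r^8, r^9, r^10, r^11, r^12, r^13, r^14}, so |H| = 15.

15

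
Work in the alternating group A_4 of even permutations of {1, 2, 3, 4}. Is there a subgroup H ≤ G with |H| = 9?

No

9 does not divide |G| = 12, so by Lagrange no subgroup of order 9 exists.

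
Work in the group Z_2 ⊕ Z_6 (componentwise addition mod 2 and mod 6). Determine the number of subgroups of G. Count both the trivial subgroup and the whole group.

10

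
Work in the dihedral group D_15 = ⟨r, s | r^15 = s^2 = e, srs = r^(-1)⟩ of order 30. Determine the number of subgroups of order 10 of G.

3

|G| = 30 and 10 | 30, so subgroups of order 10 are possible by Lagrange.
The subgroups of order 10 are: {e, r^3, r^6, r^9, r^12, rs, r^4s, r^7s, r^10s, r^13s}; {e, r^3, r^6, r^9, r^12, r^2s, r^5s, r^8s, r^11s, r^14s}; {e, r^3, r^6, r^9, r^12, s, r^3s, r^6s, r^9s, r^12s}.
So G has 3 subgroups of order 10.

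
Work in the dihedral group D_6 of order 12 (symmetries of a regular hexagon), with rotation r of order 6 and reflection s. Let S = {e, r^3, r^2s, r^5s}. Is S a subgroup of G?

Yes

|S| = 4 divides |G| = 12, consistent with Lagrange.
S contains the identity, every element's inverse is in S, and S is closed under ·: it is a subgroup.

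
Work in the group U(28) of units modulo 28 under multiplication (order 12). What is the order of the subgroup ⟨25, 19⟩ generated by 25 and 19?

6

|⟨25⟩| = 3 and |⟨19⟩| = 6, so |H| is a multiple of lcm(3, 6) = 6 and divides |G| = 12.
Closing under the operation: H = {1, 3, 9, 19, 25, 27}, so |H| = 6.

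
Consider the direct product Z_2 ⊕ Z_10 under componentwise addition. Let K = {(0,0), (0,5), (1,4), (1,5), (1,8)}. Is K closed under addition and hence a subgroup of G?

No

(1,8) ∈ K but its inverse (1,2) ∉ K, so K is not a subgroup.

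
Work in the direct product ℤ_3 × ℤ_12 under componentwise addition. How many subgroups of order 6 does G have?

4

|G| = 36 and 6 | 36, so subgroups of order 6 are possible by Lagrange.
The subgroups of order 6 are: {(0,0), (0,2), (0,4), (0,6), (0,8), (0,10)}; {(0,0), (0,6), (1,0), (1,6), (2,0), (2,6)}; {(0,0), (0,6), (1,4), (1,10), (2,2), (2,8)}; {(0,0), (0,6), (1,2), (1,8), (2,4), (2,10)}.
So G has 4 subgroups of order 6.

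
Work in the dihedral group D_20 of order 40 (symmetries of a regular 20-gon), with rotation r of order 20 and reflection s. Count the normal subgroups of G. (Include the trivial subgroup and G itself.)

G has 48 subgroups. Checking conjugation-invariance by order — order 1: 1/1 normal; order 2: 1/21 normal; order 4: 1/11 normal; order 5: 1/1 normal; order 8: 0/5 normal; order 10: 1/5 normal; order 20: 3/3 normal; order 40: 1/1 normal.
Total normal subgroups: 9.

9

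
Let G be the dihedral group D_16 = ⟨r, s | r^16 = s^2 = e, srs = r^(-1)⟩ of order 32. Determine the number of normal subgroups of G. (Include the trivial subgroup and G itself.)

G has 36 subgroups. Checking conjugation-invariance by order — order 1: 1/1 normal; order 2: 1/17 normal; order 4: 1/9 normal; order 8: 1/5 normal; order 16: 3/3 normal; order 32: 1/1 normal.
Total normal subgroups: 8.

8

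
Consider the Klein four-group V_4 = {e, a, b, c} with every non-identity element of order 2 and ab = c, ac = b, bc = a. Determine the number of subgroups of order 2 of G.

|G| = 4 and 2 | 4, so subgroups of order 2 are possible by Lagrange.
The subgroups of order 2 are: {e, a}; {e, b}; {e, c}.
So G has 3 subgroups of order 2.

3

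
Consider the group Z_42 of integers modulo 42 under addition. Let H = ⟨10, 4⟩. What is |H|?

|⟨10⟩| = 21 and |⟨4⟩| = 21, so |H| is a multiple of lcm(21, 21) = 21 and divides |G| = 42.
Closing under the operation: H = {0, 2, 4, 6, 8, 10, 12, 14, 16, 18, 20, 22, 24, 26, 28, 30, 32, 34, 36, 38, 40}, so |H| = 21.

21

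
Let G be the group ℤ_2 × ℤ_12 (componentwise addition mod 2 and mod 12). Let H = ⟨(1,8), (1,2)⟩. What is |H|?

12

|⟨(1,8)⟩| = 6 and |⟨(1,2)⟩| = 6, so |H| is a multiple of lcm(6, 6) = 6 and divides |G| = 24.
Closing under the operation: H = {(0,0), (0,2), (0,4), (0,6), (0,8), (0,10), (1,0), (1,2), (1,4), (1,6), (1,8), (1,10)}, so |H| = 12.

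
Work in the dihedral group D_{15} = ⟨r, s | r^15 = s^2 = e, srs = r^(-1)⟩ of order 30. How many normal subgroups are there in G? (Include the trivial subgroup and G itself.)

5

G has 28 subgroups. Checking conjugation-invariance by order — order 1: 1/1 normal; order 2: 0/15 normal; order 3: 1/1 normal; order 5: 1/1 normal; order 6: 0/5 normal; order 10: 0/3 normal; order 15: 1/1 normal; order 30: 1/1 normal.
Total normal subgroups: 5.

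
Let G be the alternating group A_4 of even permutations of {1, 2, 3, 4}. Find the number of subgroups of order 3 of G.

|G| = 12 and 3 | 12, so subgroups of order 3 are possible by Lagrange.
The subgroups of order 3 are: {e, (1 2 3), (1 3 2)}; {e, (1 2 4), (1 4 2)}; {e, (1 3 4), (1 4 3)}; {e, (2 3 4), (2 4 3)}.
So G has 4 subgroups of order 3.

4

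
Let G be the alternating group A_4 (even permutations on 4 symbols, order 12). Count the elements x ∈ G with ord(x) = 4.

0

No element of G has order 4 (even though 4 | 12).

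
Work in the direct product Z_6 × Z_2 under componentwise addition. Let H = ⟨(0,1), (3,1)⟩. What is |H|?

4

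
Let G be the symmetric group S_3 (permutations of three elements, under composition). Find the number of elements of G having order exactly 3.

The elements of order 3 are: (1 2 3), (1 3 2).
That's 2.

2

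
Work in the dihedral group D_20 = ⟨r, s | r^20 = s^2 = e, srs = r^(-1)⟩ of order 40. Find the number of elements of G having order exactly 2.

Enumerating element orders in G gives 21 elements of order 2.

21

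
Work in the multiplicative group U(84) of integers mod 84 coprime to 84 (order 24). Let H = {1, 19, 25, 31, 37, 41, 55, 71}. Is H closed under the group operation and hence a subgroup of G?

No

Closure fails: 37 · 71 = 23 ∉ H. So H is not a subgroup.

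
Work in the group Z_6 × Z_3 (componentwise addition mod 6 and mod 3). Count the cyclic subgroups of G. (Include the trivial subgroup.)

10

A cyclic subgroup of order d is generated by each of its φ(d) elements of order d, so the cyclic subgroups of order d number (#elements of order d)/φ(d).
Cyclic subgroups by order — order 1: 1; order 2: 1; order 3: 4; order 6: 4.
Total: 10.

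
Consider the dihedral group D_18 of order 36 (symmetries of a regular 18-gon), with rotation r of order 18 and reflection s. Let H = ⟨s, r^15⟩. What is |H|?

12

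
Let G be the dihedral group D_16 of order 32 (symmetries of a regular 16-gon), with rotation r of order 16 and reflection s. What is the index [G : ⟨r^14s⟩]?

16

|⟨r^14s⟩| = 2 and |G| = 32.
By Lagrange, [G : H] = |G|/|H| = 32/2 = 16.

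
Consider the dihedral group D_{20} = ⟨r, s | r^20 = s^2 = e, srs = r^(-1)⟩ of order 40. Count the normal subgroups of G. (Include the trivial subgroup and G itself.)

G has 48 subgroups. Checking conjugation-invariance by order — order 1: 1/1 normal; order 2: 1/21 normal; order 4: 1/11 normal; order 5: 1/1 normal; order 8: 0/5 normal; order 10: 1/5 normal; order 20: 3/3 normal; order 40: 1/1 normal.
Total normal subgroups: 9.

9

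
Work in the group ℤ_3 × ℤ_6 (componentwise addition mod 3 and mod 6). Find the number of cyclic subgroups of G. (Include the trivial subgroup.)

Group the elements of G by the cyclic subgroup they generate; each cyclic subgroup of order d accounts for φ(d) elements.
Cyclic subgroups by order — order 1: 1; order 2: 1; order 3: 4; order 6: 4.
Total: 10.

10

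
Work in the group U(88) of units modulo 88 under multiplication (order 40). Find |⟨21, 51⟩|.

20

|⟨21⟩| = 2 and |⟨51⟩| = 10, so |H| is a multiple of lcm(2, 10) = 10 and divides |G| = 40.
Closing under the operation: H = {1, 9, 13, 15, 19, 21, 23, 25, 29, 31, 35, 43, 47, 49, 51, 61, 71, 81, 83, 85}, so |H| = 20.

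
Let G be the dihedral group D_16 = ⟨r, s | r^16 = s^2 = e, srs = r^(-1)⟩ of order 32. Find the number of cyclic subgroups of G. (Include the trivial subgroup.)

Group the elements of G by the cyclic subgroup they generate; each cyclic subgroup of order d accounts for φ(d) elements.
Cyclic subgroups by order — order 1: 1; order 2: 17; order 4: 1; order 8: 1; order 16: 1.
Total: 21.

21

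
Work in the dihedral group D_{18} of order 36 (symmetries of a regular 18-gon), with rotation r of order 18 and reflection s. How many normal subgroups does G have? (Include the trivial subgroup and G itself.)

9

G has 45 subgroups. Checking conjugation-invariance by order — order 1: 1/1 normal; order 2: 1/19 normal; order 3: 1/1 normal; order 4: 0/9 normal; order 6: 1/7 normal; order 9: 1/1 normal; order 12: 0/3 normal; order 18: 3/3 normal; order 36: 1/1 normal.
Total normal subgroups: 9.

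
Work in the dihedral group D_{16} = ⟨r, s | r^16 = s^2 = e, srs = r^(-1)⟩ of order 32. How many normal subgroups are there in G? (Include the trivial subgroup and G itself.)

G has 36 subgroups. Checking conjugation-invariance by order — order 1: 1/1 normal; order 2: 1/17 normal; order 4: 1/9 normal; order 8: 1/5 normal; order 16: 3/3 normal; order 32: 1/1 normal.
Total normal subgroups: 8.

8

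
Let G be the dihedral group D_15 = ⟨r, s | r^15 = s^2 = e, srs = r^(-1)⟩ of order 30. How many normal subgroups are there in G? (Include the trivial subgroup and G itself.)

5

G has 28 subgroups. Checking conjugation-invariance by order — order 1: 1/1 normal; order 2: 0/15 normal; order 3: 1/1 normal; order 5: 1/1 normal; order 6: 0/5 normal; order 10: 0/3 normal; order 15: 1/1 normal; order 30: 1/1 normal.
Total normal subgroups: 5.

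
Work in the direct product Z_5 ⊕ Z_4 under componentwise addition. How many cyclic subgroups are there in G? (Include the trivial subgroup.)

6

Each element a generates a cyclic subgroup ⟨a⟩; distinct elements may generate the same one (a cyclic group of order d has φ(d) generators).
Cyclic subgroups by order — order 1: 1; order 2: 1; order 4: 1; order 5: 1; order 10: 1; order 20: 1.
Total: 6.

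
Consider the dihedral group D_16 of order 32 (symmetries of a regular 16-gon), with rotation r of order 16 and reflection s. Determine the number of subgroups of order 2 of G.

|G| = 32 and 2 | 32, so subgroups of order 2 are possible by Lagrange.
The subgroups of order 2 are: {e, r^10s}; {e, r^11s}; {e, r^12s}; {e, r^13s}; … (17 in all).
So G has 17 subgroups of order 2.

17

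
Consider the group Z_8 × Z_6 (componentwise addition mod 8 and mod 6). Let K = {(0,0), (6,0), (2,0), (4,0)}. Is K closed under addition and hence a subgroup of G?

|K| = 4 divides |G| = 48, consistent with Lagrange.
K contains the identity, every element's inverse is in K, and K is closed under +: it is a subgroup.
In fact K = ⟨(6,0)⟩.

Yes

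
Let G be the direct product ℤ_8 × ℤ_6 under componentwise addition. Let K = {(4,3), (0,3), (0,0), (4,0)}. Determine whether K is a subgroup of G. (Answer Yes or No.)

Yes

|K| = 4 divides |G| = 48, consistent with Lagrange.
K contains the identity, every element's inverse is in K, and K is closed under +: it is a subgroup.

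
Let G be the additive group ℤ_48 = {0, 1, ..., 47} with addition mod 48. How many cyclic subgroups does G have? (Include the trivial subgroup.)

10

A cyclic subgroup of order d is generated by each of its φ(d) elements of order d, so the cyclic subgroups of order d number (#elements of order d)/φ(d).
Cyclic subgroups by order — order 1: 1; order 2: 1; order 3: 1; order 4: 1; order 6: 1; order 8: 1; order 12: 1; order 16: 1; order 24: 1; order 48: 1.
Total: 10.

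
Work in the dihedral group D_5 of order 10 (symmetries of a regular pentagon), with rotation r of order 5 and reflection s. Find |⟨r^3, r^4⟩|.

5

|⟨r^3⟩| = 5 and |⟨r^4⟩| = 5, so |H| is a multiple of lcm(5, 5) = 5 and divides |G| = 10.
Closing under the operation: H = {e, r, r^2, r^3, r^4}, so |H| = 5.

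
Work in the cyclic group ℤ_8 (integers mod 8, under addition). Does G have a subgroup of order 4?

4 | 8. A subgroup of order 4 is {0, 2, 4, 6}.

Yes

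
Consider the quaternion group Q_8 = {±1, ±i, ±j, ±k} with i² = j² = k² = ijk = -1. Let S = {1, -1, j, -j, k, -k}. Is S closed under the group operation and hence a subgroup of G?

|S| = 6 does not divide |G| = 8, so by Lagrange S is not a subgroup.

No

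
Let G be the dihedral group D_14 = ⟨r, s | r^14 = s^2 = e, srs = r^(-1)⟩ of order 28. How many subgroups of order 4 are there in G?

|G| = 28 and 4 | 28, so subgroups of order 4 are possible by Lagrange.
The subgroups of order 4 are: {e, r^7, r^3s, r^10s}; {e, r^7, r^4s, r^11s}; {e, r^7, r^5s, r^12s}; {e, r^7, r^6s, r^13s}; … (7 in all).
So G has 7 subgroups of order 4.

7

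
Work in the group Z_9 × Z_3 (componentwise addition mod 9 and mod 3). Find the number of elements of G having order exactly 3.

An element (a,b) has order lcm(ord(a), ord(b)); count pairs with lcm equal to 3.
Enumerating gives 8 such elements.

8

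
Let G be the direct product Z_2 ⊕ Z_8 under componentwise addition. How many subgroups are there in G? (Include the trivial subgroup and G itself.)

11

|G| = 16, so by Lagrange every subgroup order divides 16. Divisors: 1, 2, 4, 8, 16.
Subgroups by order — order 1: 1; order 2: 3; order 4: 3; order 8: 3; order 16: 1.
Total: 1 + 3 + 3 + 3 + 1 = 11.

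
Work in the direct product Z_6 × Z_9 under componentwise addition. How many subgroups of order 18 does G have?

|G| = 54 and 18 | 54, so subgroups of order 18 are possible by Lagrange.
The subgroups of order 18 are: {(0,0), (0,1), (0,2), (0,3), (0,4), (0,5), (0,6), (0,7), (0,8), (3,0), (3,1), (3,2), (3,3), (3,4), (3,5), (3,6), (3,7), (3,8)}; {(0,0), (0,3), (0,6), (1,0), (1,3), (1,6), (2,0), (2,3), (2,6), (3,0), (3,3), (3,6), (4,0), (4,3), (4,6), (5,0), (5,3), (5,6)}; {(0,0), (0,3), (0,6), (1,1), (1,4), (1,7), (2,2), (2,5), (2,8), (3,0), (3,3), (3,6), (4,1), (4,4), (4,7), (5,2), (5,5), (5,8)}; {(0,0), (0,3), (0,6), (1,2), (1,5), (1,8), (2,1), (2,4), (2,7), (3,0), (3,3), (3,6), (4,2), (4,5), (4,8), (5,1), (5,4), (5,7)}.
So G has 4 subgroups of order 18.

4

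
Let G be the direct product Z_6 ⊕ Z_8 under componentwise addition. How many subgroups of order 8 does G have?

|G| = 48 and 8 | 48, so subgroups of order 8 are possible by Lagrange.
The subgroups of order 8 are: {(0,0), (0,1), (0,2), (0,3), (0,4), (0,5), (0,6), (0,7)}; {(0,0), (0,2), (0,4), (0,6), (3,0), (3,2), (3,4), (3,6)}; {(0,0), (0,2), (0,4), (0,6), (3,1), (3,3), (3,5), (3,7)}.
So G has 3 subgroups of order 8.

3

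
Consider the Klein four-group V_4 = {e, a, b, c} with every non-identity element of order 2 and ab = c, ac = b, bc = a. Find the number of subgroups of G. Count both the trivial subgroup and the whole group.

|G| = 4, so by Lagrange every subgroup order divides 4. Divisors: 1, 2, 4.
Subgroups by order — order 1: 1; order 2: 3; order 4: 1.
Total: 1 + 3 + 1 = 5.

5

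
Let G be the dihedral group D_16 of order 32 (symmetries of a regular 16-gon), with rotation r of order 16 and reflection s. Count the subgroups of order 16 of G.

|G| = 32 and 16 | 32, so subgroups of order 16 are possible by Lagrange.
The subgroups of order 16 are: {e, r, r^2, r^3, r^4, r^5, r^6, r^7, r^8, r^9, r^10, r^11, r^12, r^13, r^14, r^15}; {e, r^2, r^4, r^6, r^8, r^10, r^12, r^14, s, r^2s, r^4s, r^6s, r^8s, r^10s, r^12s, r^14s}; {e, r^2, r^4, r^6, r^8, r^10, r^12, r^14, rs, r^3s, r^5s, r^7s, r^9s, r^11s, r^13s, r^15s}.
So G has 3 subgroups of order 16.

3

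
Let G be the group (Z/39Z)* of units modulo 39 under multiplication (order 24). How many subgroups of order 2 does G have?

3

|G| = 24 and 2 | 24, so subgroups of order 2 are possible by Lagrange.
The subgroups of order 2 are: {1, 14}; {1, 25}; {1, 38}.
So G has 3 subgroups of order 2.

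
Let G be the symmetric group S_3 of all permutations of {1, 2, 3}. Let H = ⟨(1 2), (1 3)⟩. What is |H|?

6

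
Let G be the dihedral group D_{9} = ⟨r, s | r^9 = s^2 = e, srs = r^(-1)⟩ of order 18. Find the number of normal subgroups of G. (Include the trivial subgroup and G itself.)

4

G has 16 subgroups. Checking conjugation-invariance by order — order 1: 1/1 normal; order 2: 0/9 normal; order 3: 1/1 normal; order 6: 0/3 normal; order 9: 1/1 normal; order 18: 1/1 normal.
Total normal subgroups: 4.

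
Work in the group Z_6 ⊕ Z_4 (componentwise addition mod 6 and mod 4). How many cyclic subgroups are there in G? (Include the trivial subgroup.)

12

A cyclic subgroup of order d is generated by each of its φ(d) elements of order d, so the cyclic subgroups of order d number (#elements of order d)/φ(d).
Cyclic subgroups by order — order 1: 1; order 2: 3; order 3: 1; order 4: 2; order 6: 3; order 12: 2.
Total: 12.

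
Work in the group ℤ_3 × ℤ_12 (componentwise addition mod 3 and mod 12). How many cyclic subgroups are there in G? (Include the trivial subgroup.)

15

Group the elements of G by the cyclic subgroup they generate; each cyclic subgroup of order d accounts for φ(d) elements.
Cyclic subgroups by order — order 1: 1; order 2: 1; order 3: 4; order 4: 1; order 6: 4; order 12: 4.
Total: 15.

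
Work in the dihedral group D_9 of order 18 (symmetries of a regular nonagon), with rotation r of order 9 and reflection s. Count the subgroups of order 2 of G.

9

|G| = 18 and 2 | 18, so subgroups of order 2 are possible by Lagrange.
The subgroups of order 2 are: {e, r^2s}; {e, r^3s}; {e, r^4s}; {e, r^5s}; … (9 in all).
So G has 9 subgroups of order 2.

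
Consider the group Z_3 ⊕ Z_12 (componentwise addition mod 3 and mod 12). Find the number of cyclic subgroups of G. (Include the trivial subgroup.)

15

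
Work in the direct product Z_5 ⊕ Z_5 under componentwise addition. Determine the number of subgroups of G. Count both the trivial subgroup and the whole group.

8

|G| = 25, so by Lagrange every subgroup order divides 25. Divisors: 1, 5, 25.
Subgroups by order — order 1: 1; order 5: 6; order 25: 1.
Total: 1 + 6 + 1 = 8.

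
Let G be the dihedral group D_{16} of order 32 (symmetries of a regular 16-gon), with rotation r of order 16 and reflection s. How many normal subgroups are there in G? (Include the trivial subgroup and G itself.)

G has 36 subgroups. Checking conjugation-invariance by order — order 1: 1/1 normal; order 2: 1/17 normal; order 4: 1/9 normal; order 8: 1/5 normal; order 16: 3/3 normal; order 32: 1/1 normal.
Total normal subgroups: 8.

8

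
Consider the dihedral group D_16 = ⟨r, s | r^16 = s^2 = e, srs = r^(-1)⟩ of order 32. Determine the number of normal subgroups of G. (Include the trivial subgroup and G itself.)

G has 36 subgroups. Checking conjugation-invariance by order — order 1: 1/1 normal; order 2: 1/17 normal; order 4: 1/9 normal; order 8: 1/5 normal; order 16: 3/3 normal; order 32: 1/1 normal.
Total normal subgroups: 8.

8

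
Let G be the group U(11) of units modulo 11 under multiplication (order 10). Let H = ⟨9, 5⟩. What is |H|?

|⟨9⟩| = 5 and |⟨5⟩| = 5, so |H| is a multiple of lcm(5, 5) = 5 and divides |G| = 10.
Closing under the operation: H = {1, 3, 4, 5, 9}, so |H| = 5.

5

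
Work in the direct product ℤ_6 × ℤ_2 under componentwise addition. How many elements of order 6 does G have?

6

An element (a,b) has order lcm(ord(a), ord(b)); count pairs with lcm equal to 6.
Enumerating gives 6 such elements.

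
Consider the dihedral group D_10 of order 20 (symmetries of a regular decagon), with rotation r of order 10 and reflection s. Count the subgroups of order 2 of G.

11

|G| = 20 and 2 | 20, so subgroups of order 2 are possible by Lagrange.
The subgroups of order 2 are: {e, r^2s}; {e, r^3s}; {e, r^4s}; {e, r^5}; … (11 in all).
So G has 11 subgroups of order 2.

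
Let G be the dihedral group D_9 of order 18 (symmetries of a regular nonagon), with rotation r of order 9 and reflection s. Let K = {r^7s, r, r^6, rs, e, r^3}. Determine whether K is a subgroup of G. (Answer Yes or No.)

r ∈ K but its inverse r^8 ∉ K, so K is not a subgroup.

No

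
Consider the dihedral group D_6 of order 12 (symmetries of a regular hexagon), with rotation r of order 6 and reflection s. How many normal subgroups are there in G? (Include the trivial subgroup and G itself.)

7

G has 16 subgroups. Checking conjugation-invariance by order — order 1: 1/1 normal; order 2: 1/7 normal; order 3: 1/1 normal; order 4: 0/3 normal; order 6: 3/3 normal; order 12: 1/1 normal.
Total normal subgroups: 7.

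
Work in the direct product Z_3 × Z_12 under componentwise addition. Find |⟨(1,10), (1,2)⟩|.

18

|⟨(1,10)⟩| = 6 and |⟨(1,2)⟩| = 6, so |H| is a multiple of lcm(6, 6) = 6 and divides |G| = 36.
Closing under the operation: H = {(0,0), (0,2), (0,4), (0,6), (0,8), (0,10), (1,0), (1,2), (1,4), (1,6), (1,8), (1,10), (2,0), (2,2), (2,4), (2,6), (2,8), (2,10)}, so |H| = 18.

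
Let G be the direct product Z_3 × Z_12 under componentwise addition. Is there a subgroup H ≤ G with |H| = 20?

20 does not divide |G| = 36, so by Lagrange no subgroup of order 20 exists.

No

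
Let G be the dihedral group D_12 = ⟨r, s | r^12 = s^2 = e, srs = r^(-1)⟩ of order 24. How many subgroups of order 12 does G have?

|G| = 24 and 12 | 24, so subgroups of order 12 are possible by Lagrange.
The subgroups of order 12 are: {e, r, r^2, r^3, r^4, r^5, r^6, r^7, r^8, r^9, r^10, r^11}; {e, r^2, r^4, r^6, r^8, r^10, s, r^2s, r^4s, r^6s, r^8s, r^10s}; {e, r^2, r^4, r^6, r^8, r^10, rs, r^3s, r^5s, r^7s, r^9s, r^11s}.
So G has 3 subgroups of order 12.

3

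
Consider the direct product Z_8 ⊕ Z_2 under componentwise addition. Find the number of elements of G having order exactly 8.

8

An element (a,b) has order lcm(ord(a), ord(b)); count pairs with lcm equal to 8.
Enumerating gives 8 such elements.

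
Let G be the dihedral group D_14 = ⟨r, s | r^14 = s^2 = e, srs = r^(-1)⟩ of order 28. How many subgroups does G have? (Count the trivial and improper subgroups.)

28

|G| = 28, so by Lagrange every subgroup order divides 28. Divisors: 1, 2, 4, 7, 14, 28.
Subgroups by order — order 1: 1; order 2: 15; order 4: 7; order 7: 1; order 14: 3; order 28: 1.
Total: 1 + 15 + 7 + 1 + 3 + 1 = 28.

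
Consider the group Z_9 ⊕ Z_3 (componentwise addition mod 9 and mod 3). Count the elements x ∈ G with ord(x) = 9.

18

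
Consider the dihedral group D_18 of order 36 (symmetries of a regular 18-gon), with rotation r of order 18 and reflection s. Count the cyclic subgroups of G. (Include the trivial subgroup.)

Each element a generates a cyclic subgroup ⟨a⟩; distinct elements may generate the same one (a cyclic group of order d has φ(d) generators).
Cyclic subgroups by order — order 1: 1; order 2: 19; order 3: 1; order 6: 1; order 9: 1; order 18: 1.
Total: 24.

24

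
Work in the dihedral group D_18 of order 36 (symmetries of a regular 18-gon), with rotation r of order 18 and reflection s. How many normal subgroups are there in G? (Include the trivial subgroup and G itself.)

9

G has 45 subgroups. Checking conjugation-invariance by order — order 1: 1/1 normal; order 2: 1/19 normal; order 3: 1/1 normal; order 4: 0/9 normal; order 6: 1/7 normal; order 9: 1/1 normal; order 12: 0/3 normal; order 18: 3/3 normal; order 36: 1/1 normal.
Total normal subgroups: 9.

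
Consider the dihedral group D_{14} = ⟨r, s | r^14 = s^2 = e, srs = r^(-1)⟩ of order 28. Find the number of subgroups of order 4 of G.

|G| = 28 and 4 | 28, so subgroups of order 4 are possible by Lagrange.
The subgroups of order 4 are: {e, r^7, r^3s, r^10s}; {e, r^7, r^4s, r^11s}; {e, r^7, r^5s, r^12s}; {e, r^7, r^6s, r^13s}; … (7 in all).
So G has 7 subgroups of order 4.

7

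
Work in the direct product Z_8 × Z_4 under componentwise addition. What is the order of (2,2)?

The order of (2,2) in Z_8 × Z_4 is lcm(ord(2) in Z_8, ord(2) in Z_4).
ord(2) = 4 and ord(2) = 2, so |⟨(2,2)⟩| = lcm(4, 2) = 4.

4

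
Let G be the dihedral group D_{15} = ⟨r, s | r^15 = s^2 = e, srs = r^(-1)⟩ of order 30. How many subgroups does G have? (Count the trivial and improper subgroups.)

|G| = 30, so by Lagrange every subgroup order divides 30. Divisors: 1, 2, 3, 5, 6, 10, 15, 30.
Subgroups by order — order 1: 1; order 2: 15; order 3: 1; order 5: 1; order 6: 5; order 10: 3; order 15: 1; order 30: 1.
Total: 1 + 15 + 1 + 1 + 5 + 3 + 1 + 1 = 28.

28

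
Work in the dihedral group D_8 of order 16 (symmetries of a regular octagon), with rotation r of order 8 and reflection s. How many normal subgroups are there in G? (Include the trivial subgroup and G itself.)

G has 19 subgroups. Checking conjugation-invariance by order — order 1: 1/1 normal; order 2: 1/9 normal; order 4: 1/5 normal; order 8: 3/3 normal; order 16: 1/1 normal.
Total normal subgroups: 7.

7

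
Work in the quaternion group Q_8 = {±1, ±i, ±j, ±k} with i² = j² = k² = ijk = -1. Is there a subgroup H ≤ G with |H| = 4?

Yes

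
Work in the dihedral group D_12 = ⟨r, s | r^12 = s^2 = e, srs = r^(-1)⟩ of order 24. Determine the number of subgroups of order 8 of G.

|G| = 24 and 8 | 24, so subgroups of order 8 are possible by Lagrange.
The subgroups of order 8 are: {e, r^3, r^6, r^9, rs, r^4s, r^7s, r^10s}; {e, r^3, r^6, r^9, r^2s, r^5s, r^8s, r^11s}; {e, r^3, r^6, r^9, s, r^3s, r^6s, r^9s}.
So G has 3 subgroups of order 8.

3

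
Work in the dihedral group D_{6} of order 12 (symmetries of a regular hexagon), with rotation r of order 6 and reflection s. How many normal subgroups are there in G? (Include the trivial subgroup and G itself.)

G has 16 subgroups. Checking conjugation-invariance by order — order 1: 1/1 normal; order 2: 1/7 normal; order 3: 1/1 normal; order 4: 0/3 normal; order 6: 3/3 normal; order 12: 1/1 normal.
Total normal subgroups: 7.

7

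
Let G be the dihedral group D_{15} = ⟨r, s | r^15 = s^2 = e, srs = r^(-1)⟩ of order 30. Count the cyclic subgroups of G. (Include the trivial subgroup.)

19

A cyclic subgroup of order d is generated by each of its φ(d) elements of order d, so the cyclic subgroups of order d number (#elements of order d)/φ(d).
Cyclic subgroups by order — order 1: 1; order 2: 15; order 3: 1; order 5: 1; order 15: 1.
Total: 19.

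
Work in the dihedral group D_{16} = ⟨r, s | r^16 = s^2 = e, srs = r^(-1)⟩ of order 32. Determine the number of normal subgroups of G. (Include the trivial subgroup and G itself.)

8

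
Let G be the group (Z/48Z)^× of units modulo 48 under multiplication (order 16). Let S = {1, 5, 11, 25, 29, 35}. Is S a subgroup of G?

No

|S| = 6 does not divide |G| = 16, so by Lagrange S is not a subgroup.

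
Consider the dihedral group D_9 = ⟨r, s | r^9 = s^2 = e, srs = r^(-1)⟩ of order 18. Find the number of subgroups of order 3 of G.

1

|G| = 18 and 3 | 18, so subgroups of order 3 are possible by Lagrange.
The subgroups of order 3 are: {e, r^3, r^6}.
So G has 1 subgroup of order 3.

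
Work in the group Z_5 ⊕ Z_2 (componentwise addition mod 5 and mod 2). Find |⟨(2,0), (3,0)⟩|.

5

|⟨(2,0)⟩| = 5 and |⟨(3,0)⟩| = 5, so |H| is a multiple of lcm(5, 5) = 5 and divides |G| = 10.
Closing under the operation: H = {(0,0), (1,0), (2,0), (3,0), (4,0)}, so |H| = 5.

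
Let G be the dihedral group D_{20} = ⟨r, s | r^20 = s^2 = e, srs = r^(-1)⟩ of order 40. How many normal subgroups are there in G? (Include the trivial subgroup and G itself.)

9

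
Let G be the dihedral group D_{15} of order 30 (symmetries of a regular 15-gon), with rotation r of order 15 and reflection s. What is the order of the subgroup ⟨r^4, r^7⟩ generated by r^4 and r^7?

15

|⟨r^4⟩| = 15 and |⟨r^7⟩| = 15, so |H| is a multiple of lcm(15, 15) = 15 and divides |G| = 30.
Closing under the operation: H = {e, r, r^2, r^3, r^4, r^5, r^6, r^7, r^8, r^9, r^10, r^11, r^12, r^13, r^14}, so |H| = 15.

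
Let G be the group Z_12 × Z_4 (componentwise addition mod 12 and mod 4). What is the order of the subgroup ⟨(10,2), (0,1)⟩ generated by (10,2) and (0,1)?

24

|⟨(10,2)⟩| = 6 and |⟨(0,1)⟩| = 4, so |H| is a multiple of lcm(6, 4) = 12 and divides |G| = 48.
Closing under the operation: H = {(0,0), (0,1), (0,2), (0,3), (2,0), (2,1), (2,2), (2,3), (4,0), (4,1), (4,2), (4,3), (6,0), (6,1), (6,2), (6,3), (8,0), (8,1), (8,2), (8,3), (10,0), (10,1), (10,2), (10,3)}, so |H| = 24.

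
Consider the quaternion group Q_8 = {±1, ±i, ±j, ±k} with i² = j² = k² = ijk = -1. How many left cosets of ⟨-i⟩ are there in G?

2

|⟨-i⟩| = 4 and |G| = 8.
By Lagrange, [G : H] = |G|/|H| = 8/4 = 2.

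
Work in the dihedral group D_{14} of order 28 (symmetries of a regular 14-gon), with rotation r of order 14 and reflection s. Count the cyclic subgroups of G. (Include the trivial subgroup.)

Group the elements of G by the cyclic subgroup they generate; each cyclic subgroup of order d accounts for φ(d) elements.
Cyclic subgroups by order — order 1: 1; order 2: 15; order 7: 1; order 14: 1.
Total: 18.

18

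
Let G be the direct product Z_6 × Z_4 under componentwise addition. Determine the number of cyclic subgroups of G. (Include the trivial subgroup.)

A cyclic subgroup of order d is generated by each of its φ(d) elements of order d, so the cyclic subgroups of order d number (#elements of order d)/φ(d).
Cyclic subgroups by order — order 1: 1; order 2: 3; order 3: 1; order 4: 2; order 6: 3; order 12: 2.
Total: 12.

12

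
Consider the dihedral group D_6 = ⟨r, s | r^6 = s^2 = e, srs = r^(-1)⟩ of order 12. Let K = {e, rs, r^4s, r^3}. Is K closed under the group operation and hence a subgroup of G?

|K| = 4 divides |G| = 12, consistent with Lagrange.
K contains the identity, every element's inverse is in K, and K is closed under ·: it is a subgroup.

Yes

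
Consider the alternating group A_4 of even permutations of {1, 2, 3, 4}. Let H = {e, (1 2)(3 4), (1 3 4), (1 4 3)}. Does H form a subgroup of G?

No

Closure fails: (1 4 3) ∘ (1 2)(3 4) = (1 2 4) ∉ H. So H is not a subgroup.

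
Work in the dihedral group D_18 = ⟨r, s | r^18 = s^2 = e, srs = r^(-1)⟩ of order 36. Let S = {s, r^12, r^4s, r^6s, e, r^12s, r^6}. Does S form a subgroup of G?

No

|S| = 7 does not divide |G| = 36, so by Lagrange S is not a subgroup.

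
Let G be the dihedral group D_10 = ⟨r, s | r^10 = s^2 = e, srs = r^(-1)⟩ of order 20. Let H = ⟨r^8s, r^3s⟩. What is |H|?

|⟨r^8s⟩| = 2 and |⟨r^3s⟩| = 2, so |H| is a multiple of lcm(2, 2) = 2 and divides |G| = 20.
Closing under the operation: H = {e, r^5, r^3s, r^8s}, so |H| = 4.

4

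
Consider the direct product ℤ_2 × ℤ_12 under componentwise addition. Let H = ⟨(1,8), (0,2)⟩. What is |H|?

12

|⟨(1,8)⟩| = 6 and |⟨(0,2)⟩| = 6, so |H| is a multiple of lcm(6, 6) = 6 and divides |G| = 24.
Closing under the operation: H = {(0,0), (0,2), (0,4), (0,6), (0,8), (0,10), (1,0), (1,2), (1,4), (1,6), (1,8), (1,10)}, so |H| = 12.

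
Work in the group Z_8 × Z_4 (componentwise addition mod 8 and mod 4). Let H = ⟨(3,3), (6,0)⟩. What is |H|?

16

|⟨(3,3)⟩| = 8 and |⟨(6,0)⟩| = 4, so |H| is a multiple of lcm(8, 4) = 8 and divides |G| = 32.
Closing under the operation: H = {(0,0), (0,2), (1,1), (1,3), (2,0), (2,2), (3,1), (3,3), (4,0), (4,2), (5,1), (5,3), (6,0), (6,2), (7,1), (7,3)}, so |H| = 16.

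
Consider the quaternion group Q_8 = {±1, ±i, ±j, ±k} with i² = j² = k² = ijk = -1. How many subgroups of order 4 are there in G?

|G| = 8 and 4 | 8, so subgroups of order 4 are possible by Lagrange.
The subgroups of order 4 are: {1, -1, i, -i}; {1, -1, j, -j}; {1, -1, k, -k}.
So G has 3 subgroups of order 4.

3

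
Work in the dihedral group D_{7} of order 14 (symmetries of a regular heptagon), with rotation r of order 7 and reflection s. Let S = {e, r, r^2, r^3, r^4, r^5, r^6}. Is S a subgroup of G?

|S| = 7 divides |G| = 14, consistent with Lagrange.
S contains the identity, every element's inverse is in S, and S is closed under ·: it is a subgroup.
In fact S = ⟨r^4⟩.

Yes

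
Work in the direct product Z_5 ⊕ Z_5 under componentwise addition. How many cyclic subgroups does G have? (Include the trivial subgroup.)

Group the elements of G by the cyclic subgroup they generate; each cyclic subgroup of order d accounts for φ(d) elements.
Cyclic subgroups by order — order 1: 1; order 5: 6.
Total: 7.

7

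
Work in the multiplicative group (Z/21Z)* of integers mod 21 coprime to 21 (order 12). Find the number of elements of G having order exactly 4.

0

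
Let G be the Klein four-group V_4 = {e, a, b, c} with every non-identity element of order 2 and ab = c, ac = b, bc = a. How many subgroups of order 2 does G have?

3

|G| = 4 and 2 | 4, so subgroups of order 2 are possible by Lagrange.
The subgroups of order 2 are: {e, a}; {e, b}; {e, c}.
So G has 3 subgroups of order 2.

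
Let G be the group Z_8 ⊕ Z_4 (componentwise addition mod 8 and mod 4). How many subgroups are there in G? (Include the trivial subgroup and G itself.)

|G| = 32, so by Lagrange every subgroup order divides 32. Divisors: 1, 2, 4, 8, 16, 32.
Subgroups by order — order 1: 1; order 2: 3; order 4: 7; order 8: 7; order 16: 3; order 32: 1.
Total: 1 + 3 + 7 + 7 + 3 + 1 = 22.

22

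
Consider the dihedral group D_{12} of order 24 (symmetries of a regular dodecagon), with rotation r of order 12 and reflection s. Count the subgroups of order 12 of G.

3

|G| = 24 and 12 | 24, so subgroups of order 12 are possible by Lagrange.
The subgroups of order 12 are: {e, r, r^2, r^3, r^4, r^5, r^6, r^7, r^8, r^9, r^10, r^11}; {e, r^2, r^4, r^6, r^8, r^10, s, r^2s, r^4s, r^6s, r^8s, r^10s}; {e, r^2, r^4, r^6, r^8, r^10, rs, r^3s, r^5s, r^7s, r^9s, r^11s}.
So G has 3 subgroups of order 12.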